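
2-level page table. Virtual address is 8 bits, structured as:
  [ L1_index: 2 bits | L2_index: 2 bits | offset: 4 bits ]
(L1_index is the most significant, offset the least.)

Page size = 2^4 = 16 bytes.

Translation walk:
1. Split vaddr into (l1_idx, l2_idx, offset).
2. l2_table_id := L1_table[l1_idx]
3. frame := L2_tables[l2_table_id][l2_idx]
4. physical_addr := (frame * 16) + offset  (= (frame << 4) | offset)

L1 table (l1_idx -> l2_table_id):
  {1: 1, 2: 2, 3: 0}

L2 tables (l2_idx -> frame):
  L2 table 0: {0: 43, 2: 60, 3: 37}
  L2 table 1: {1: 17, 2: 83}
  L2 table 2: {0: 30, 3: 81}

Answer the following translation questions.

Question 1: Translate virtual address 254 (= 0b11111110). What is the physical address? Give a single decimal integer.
vaddr = 254 = 0b11111110
Split: l1_idx=3, l2_idx=3, offset=14
L1[3] = 0
L2[0][3] = 37
paddr = 37 * 16 + 14 = 606

Answer: 606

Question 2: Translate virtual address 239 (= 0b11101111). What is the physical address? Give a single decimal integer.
vaddr = 239 = 0b11101111
Split: l1_idx=3, l2_idx=2, offset=15
L1[3] = 0
L2[0][2] = 60
paddr = 60 * 16 + 15 = 975

Answer: 975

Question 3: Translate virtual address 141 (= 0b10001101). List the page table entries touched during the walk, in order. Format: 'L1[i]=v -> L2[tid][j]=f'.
Answer: L1[2]=2 -> L2[2][0]=30

Derivation:
vaddr = 141 = 0b10001101
Split: l1_idx=2, l2_idx=0, offset=13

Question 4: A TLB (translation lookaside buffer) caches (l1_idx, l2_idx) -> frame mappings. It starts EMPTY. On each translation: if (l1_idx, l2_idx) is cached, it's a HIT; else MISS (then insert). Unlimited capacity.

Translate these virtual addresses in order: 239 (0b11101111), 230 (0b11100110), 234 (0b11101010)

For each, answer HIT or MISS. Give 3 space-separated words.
Answer: MISS HIT HIT

Derivation:
vaddr=239: (3,2) not in TLB -> MISS, insert
vaddr=230: (3,2) in TLB -> HIT
vaddr=234: (3,2) in TLB -> HIT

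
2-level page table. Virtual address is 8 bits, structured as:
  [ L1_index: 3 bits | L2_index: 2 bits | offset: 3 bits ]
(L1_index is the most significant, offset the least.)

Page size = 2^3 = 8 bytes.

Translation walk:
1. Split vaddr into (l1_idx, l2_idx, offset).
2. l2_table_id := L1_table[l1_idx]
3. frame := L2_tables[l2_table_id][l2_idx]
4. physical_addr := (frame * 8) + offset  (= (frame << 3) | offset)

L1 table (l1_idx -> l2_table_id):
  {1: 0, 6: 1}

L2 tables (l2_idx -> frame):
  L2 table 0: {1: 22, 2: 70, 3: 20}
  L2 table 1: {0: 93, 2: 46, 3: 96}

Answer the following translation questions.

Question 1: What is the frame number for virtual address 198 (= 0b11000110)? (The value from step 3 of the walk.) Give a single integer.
vaddr = 198: l1_idx=6, l2_idx=0
L1[6] = 1; L2[1][0] = 93

Answer: 93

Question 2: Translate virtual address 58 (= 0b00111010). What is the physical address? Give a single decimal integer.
Answer: 162

Derivation:
vaddr = 58 = 0b00111010
Split: l1_idx=1, l2_idx=3, offset=2
L1[1] = 0
L2[0][3] = 20
paddr = 20 * 8 + 2 = 162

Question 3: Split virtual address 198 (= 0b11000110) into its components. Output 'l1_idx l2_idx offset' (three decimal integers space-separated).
Answer: 6 0 6

Derivation:
vaddr = 198 = 0b11000110
  top 3 bits -> l1_idx = 6
  next 2 bits -> l2_idx = 0
  bottom 3 bits -> offset = 6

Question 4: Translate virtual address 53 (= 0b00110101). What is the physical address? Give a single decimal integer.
vaddr = 53 = 0b00110101
Split: l1_idx=1, l2_idx=2, offset=5
L1[1] = 0
L2[0][2] = 70
paddr = 70 * 8 + 5 = 565

Answer: 565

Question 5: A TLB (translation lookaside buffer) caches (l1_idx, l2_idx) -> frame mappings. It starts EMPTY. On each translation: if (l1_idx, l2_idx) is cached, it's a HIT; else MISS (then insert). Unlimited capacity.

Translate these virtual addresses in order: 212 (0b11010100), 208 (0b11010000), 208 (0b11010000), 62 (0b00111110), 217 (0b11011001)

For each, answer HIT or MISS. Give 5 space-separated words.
vaddr=212: (6,2) not in TLB -> MISS, insert
vaddr=208: (6,2) in TLB -> HIT
vaddr=208: (6,2) in TLB -> HIT
vaddr=62: (1,3) not in TLB -> MISS, insert
vaddr=217: (6,3) not in TLB -> MISS, insert

Answer: MISS HIT HIT MISS MISS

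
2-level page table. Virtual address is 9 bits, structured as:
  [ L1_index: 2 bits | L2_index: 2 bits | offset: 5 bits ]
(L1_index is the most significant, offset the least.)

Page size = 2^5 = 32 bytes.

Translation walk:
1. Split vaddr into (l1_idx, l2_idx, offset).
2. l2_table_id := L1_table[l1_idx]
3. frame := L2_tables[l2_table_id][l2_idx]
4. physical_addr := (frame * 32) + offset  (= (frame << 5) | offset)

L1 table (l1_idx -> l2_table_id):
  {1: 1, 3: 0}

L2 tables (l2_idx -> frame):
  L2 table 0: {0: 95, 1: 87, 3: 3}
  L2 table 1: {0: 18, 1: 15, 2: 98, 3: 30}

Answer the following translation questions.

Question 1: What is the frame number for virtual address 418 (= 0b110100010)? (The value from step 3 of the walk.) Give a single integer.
vaddr = 418: l1_idx=3, l2_idx=1
L1[3] = 0; L2[0][1] = 87

Answer: 87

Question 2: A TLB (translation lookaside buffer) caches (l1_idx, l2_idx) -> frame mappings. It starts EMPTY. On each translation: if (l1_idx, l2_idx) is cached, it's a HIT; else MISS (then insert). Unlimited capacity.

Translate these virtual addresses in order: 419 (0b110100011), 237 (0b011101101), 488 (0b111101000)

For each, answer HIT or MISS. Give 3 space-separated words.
Answer: MISS MISS MISS

Derivation:
vaddr=419: (3,1) not in TLB -> MISS, insert
vaddr=237: (1,3) not in TLB -> MISS, insert
vaddr=488: (3,3) not in TLB -> MISS, insert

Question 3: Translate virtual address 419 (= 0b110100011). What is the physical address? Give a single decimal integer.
Answer: 2787

Derivation:
vaddr = 419 = 0b110100011
Split: l1_idx=3, l2_idx=1, offset=3
L1[3] = 0
L2[0][1] = 87
paddr = 87 * 32 + 3 = 2787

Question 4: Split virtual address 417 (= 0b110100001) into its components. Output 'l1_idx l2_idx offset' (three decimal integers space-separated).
vaddr = 417 = 0b110100001
  top 2 bits -> l1_idx = 3
  next 2 bits -> l2_idx = 1
  bottom 5 bits -> offset = 1

Answer: 3 1 1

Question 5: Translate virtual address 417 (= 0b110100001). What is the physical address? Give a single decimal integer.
Answer: 2785

Derivation:
vaddr = 417 = 0b110100001
Split: l1_idx=3, l2_idx=1, offset=1
L1[3] = 0
L2[0][1] = 87
paddr = 87 * 32 + 1 = 2785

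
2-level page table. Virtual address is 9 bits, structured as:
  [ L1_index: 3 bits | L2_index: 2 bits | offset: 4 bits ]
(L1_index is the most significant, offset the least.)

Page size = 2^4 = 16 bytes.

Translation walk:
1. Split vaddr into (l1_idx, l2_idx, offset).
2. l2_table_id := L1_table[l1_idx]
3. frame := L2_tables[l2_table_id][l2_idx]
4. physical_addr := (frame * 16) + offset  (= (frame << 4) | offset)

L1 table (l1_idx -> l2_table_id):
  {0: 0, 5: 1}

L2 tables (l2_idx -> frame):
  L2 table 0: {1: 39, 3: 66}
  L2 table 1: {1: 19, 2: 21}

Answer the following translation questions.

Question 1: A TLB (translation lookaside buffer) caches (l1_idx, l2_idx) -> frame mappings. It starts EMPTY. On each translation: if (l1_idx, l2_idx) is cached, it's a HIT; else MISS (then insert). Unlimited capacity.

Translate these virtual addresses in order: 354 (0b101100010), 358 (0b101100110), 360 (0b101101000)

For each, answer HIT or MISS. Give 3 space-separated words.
vaddr=354: (5,2) not in TLB -> MISS, insert
vaddr=358: (5,2) in TLB -> HIT
vaddr=360: (5,2) in TLB -> HIT

Answer: MISS HIT HIT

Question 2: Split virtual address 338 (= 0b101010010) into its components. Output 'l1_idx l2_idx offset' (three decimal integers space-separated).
vaddr = 338 = 0b101010010
  top 3 bits -> l1_idx = 5
  next 2 bits -> l2_idx = 1
  bottom 4 bits -> offset = 2

Answer: 5 1 2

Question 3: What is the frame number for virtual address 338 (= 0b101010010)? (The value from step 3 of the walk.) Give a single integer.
Answer: 19

Derivation:
vaddr = 338: l1_idx=5, l2_idx=1
L1[5] = 1; L2[1][1] = 19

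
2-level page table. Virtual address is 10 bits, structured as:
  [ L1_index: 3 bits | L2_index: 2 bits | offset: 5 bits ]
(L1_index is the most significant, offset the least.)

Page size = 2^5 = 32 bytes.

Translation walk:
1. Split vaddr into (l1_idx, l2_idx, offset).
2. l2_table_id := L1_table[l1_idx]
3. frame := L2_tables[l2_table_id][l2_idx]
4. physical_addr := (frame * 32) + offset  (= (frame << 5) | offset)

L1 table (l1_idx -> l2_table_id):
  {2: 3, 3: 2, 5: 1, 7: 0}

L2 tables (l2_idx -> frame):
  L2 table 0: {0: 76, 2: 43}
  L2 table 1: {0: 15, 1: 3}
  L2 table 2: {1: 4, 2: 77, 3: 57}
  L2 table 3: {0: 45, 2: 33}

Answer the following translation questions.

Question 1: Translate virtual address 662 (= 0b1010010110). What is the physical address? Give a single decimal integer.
vaddr = 662 = 0b1010010110
Split: l1_idx=5, l2_idx=0, offset=22
L1[5] = 1
L2[1][0] = 15
paddr = 15 * 32 + 22 = 502

Answer: 502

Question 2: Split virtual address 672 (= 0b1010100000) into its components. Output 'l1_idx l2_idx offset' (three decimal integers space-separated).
vaddr = 672 = 0b1010100000
  top 3 bits -> l1_idx = 5
  next 2 bits -> l2_idx = 1
  bottom 5 bits -> offset = 0

Answer: 5 1 0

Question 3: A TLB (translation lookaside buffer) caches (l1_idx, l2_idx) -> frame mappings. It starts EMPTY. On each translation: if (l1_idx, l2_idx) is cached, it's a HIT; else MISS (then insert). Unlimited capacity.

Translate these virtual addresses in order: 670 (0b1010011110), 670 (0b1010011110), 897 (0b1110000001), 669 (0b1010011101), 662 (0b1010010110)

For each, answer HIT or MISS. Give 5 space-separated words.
vaddr=670: (5,0) not in TLB -> MISS, insert
vaddr=670: (5,0) in TLB -> HIT
vaddr=897: (7,0) not in TLB -> MISS, insert
vaddr=669: (5,0) in TLB -> HIT
vaddr=662: (5,0) in TLB -> HIT

Answer: MISS HIT MISS HIT HIT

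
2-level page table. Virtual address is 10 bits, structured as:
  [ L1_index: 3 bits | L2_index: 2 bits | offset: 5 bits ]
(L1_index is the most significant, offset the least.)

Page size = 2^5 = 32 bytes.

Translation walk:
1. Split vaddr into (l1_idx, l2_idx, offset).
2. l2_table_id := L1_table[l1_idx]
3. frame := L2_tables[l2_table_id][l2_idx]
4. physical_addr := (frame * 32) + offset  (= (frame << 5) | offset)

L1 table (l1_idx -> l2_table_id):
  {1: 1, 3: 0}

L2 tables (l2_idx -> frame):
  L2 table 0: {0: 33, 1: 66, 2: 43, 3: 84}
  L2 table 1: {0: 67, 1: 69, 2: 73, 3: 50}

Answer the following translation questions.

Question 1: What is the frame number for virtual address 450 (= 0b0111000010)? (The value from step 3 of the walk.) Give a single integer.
Answer: 43

Derivation:
vaddr = 450: l1_idx=3, l2_idx=2
L1[3] = 0; L2[0][2] = 43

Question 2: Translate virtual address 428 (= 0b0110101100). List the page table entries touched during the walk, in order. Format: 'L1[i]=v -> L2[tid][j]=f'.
Answer: L1[3]=0 -> L2[0][1]=66

Derivation:
vaddr = 428 = 0b0110101100
Split: l1_idx=3, l2_idx=1, offset=12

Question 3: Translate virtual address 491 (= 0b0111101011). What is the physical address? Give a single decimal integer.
Answer: 2699

Derivation:
vaddr = 491 = 0b0111101011
Split: l1_idx=3, l2_idx=3, offset=11
L1[3] = 0
L2[0][3] = 84
paddr = 84 * 32 + 11 = 2699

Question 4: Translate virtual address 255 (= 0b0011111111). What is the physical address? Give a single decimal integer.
Answer: 1631

Derivation:
vaddr = 255 = 0b0011111111
Split: l1_idx=1, l2_idx=3, offset=31
L1[1] = 1
L2[1][3] = 50
paddr = 50 * 32 + 31 = 1631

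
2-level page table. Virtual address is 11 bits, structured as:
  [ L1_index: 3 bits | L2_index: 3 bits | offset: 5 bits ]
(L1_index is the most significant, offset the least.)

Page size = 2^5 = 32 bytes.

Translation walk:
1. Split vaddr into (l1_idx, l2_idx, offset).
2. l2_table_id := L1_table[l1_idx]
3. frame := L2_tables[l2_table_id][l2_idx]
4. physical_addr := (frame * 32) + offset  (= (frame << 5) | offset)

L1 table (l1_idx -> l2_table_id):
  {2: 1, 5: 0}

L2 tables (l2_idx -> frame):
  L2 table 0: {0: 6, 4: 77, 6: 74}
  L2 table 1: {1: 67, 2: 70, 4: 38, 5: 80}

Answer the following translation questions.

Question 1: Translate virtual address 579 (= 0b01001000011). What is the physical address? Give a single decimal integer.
Answer: 2243

Derivation:
vaddr = 579 = 0b01001000011
Split: l1_idx=2, l2_idx=2, offset=3
L1[2] = 1
L2[1][2] = 70
paddr = 70 * 32 + 3 = 2243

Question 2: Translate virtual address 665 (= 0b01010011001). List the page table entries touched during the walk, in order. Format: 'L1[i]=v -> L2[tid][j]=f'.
Answer: L1[2]=1 -> L2[1][4]=38

Derivation:
vaddr = 665 = 0b01010011001
Split: l1_idx=2, l2_idx=4, offset=25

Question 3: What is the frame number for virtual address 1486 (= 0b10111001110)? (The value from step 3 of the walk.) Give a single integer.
vaddr = 1486: l1_idx=5, l2_idx=6
L1[5] = 0; L2[0][6] = 74

Answer: 74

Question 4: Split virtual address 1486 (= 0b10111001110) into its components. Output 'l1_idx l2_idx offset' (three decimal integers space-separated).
Answer: 5 6 14

Derivation:
vaddr = 1486 = 0b10111001110
  top 3 bits -> l1_idx = 5
  next 3 bits -> l2_idx = 6
  bottom 5 bits -> offset = 14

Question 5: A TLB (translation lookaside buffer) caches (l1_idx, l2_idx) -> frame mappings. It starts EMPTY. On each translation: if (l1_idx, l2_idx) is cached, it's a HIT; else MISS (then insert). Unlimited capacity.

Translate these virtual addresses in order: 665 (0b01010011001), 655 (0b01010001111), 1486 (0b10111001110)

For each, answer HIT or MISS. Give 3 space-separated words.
Answer: MISS HIT MISS

Derivation:
vaddr=665: (2,4) not in TLB -> MISS, insert
vaddr=655: (2,4) in TLB -> HIT
vaddr=1486: (5,6) not in TLB -> MISS, insert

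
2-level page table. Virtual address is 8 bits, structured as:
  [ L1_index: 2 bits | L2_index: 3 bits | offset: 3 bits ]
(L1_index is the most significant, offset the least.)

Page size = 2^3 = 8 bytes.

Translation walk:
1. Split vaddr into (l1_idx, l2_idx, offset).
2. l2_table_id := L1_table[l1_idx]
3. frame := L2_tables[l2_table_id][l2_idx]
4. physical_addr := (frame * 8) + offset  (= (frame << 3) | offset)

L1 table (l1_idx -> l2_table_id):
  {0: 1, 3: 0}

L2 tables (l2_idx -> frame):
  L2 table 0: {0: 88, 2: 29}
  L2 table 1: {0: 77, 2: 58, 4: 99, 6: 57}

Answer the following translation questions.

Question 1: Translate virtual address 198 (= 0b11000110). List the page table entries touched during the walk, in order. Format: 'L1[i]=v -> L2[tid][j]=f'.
vaddr = 198 = 0b11000110
Split: l1_idx=3, l2_idx=0, offset=6

Answer: L1[3]=0 -> L2[0][0]=88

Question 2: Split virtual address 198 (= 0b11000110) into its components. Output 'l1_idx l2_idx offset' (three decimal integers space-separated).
Answer: 3 0 6

Derivation:
vaddr = 198 = 0b11000110
  top 2 bits -> l1_idx = 3
  next 3 bits -> l2_idx = 0
  bottom 3 bits -> offset = 6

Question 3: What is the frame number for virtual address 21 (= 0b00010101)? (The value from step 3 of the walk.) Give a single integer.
Answer: 58

Derivation:
vaddr = 21: l1_idx=0, l2_idx=2
L1[0] = 1; L2[1][2] = 58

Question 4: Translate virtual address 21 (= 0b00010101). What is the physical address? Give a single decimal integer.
vaddr = 21 = 0b00010101
Split: l1_idx=0, l2_idx=2, offset=5
L1[0] = 1
L2[1][2] = 58
paddr = 58 * 8 + 5 = 469

Answer: 469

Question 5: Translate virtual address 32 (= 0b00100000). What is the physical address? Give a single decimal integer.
Answer: 792

Derivation:
vaddr = 32 = 0b00100000
Split: l1_idx=0, l2_idx=4, offset=0
L1[0] = 1
L2[1][4] = 99
paddr = 99 * 8 + 0 = 792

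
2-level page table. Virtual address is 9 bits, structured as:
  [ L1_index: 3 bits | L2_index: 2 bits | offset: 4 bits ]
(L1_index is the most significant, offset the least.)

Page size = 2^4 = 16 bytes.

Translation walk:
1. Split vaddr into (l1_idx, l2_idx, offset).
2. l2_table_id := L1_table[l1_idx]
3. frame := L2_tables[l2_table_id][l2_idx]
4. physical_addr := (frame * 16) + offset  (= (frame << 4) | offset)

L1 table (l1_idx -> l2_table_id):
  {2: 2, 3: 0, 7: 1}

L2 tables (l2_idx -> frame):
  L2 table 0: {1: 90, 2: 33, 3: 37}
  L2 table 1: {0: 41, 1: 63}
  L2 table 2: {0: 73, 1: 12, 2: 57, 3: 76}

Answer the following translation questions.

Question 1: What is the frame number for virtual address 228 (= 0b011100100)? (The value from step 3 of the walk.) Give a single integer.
Answer: 33

Derivation:
vaddr = 228: l1_idx=3, l2_idx=2
L1[3] = 0; L2[0][2] = 33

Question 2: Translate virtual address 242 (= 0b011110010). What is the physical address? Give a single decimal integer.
vaddr = 242 = 0b011110010
Split: l1_idx=3, l2_idx=3, offset=2
L1[3] = 0
L2[0][3] = 37
paddr = 37 * 16 + 2 = 594

Answer: 594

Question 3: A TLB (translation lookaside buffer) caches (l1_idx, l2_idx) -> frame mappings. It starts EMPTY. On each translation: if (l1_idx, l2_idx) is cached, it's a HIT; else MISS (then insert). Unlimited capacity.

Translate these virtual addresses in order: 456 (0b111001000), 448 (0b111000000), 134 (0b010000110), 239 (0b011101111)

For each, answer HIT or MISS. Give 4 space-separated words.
vaddr=456: (7,0) not in TLB -> MISS, insert
vaddr=448: (7,0) in TLB -> HIT
vaddr=134: (2,0) not in TLB -> MISS, insert
vaddr=239: (3,2) not in TLB -> MISS, insert

Answer: MISS HIT MISS MISS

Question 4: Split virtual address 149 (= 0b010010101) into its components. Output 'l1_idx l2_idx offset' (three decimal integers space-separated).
Answer: 2 1 5

Derivation:
vaddr = 149 = 0b010010101
  top 3 bits -> l1_idx = 2
  next 2 bits -> l2_idx = 1
  bottom 4 bits -> offset = 5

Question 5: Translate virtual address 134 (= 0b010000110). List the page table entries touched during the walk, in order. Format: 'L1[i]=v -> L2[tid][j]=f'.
vaddr = 134 = 0b010000110
Split: l1_idx=2, l2_idx=0, offset=6

Answer: L1[2]=2 -> L2[2][0]=73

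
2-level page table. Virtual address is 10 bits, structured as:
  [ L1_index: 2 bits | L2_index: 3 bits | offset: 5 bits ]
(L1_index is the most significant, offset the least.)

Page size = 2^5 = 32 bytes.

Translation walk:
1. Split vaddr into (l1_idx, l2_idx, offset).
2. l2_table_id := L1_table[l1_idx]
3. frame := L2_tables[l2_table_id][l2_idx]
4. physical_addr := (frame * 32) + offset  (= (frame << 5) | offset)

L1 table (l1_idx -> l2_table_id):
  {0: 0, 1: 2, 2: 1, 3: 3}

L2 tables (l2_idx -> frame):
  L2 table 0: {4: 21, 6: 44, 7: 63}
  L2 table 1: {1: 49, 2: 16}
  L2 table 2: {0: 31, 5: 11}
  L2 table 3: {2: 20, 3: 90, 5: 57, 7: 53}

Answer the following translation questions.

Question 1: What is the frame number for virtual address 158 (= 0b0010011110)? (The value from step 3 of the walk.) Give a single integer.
vaddr = 158: l1_idx=0, l2_idx=4
L1[0] = 0; L2[0][4] = 21

Answer: 21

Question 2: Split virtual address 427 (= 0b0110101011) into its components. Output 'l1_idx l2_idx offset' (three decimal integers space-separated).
vaddr = 427 = 0b0110101011
  top 2 bits -> l1_idx = 1
  next 3 bits -> l2_idx = 5
  bottom 5 bits -> offset = 11

Answer: 1 5 11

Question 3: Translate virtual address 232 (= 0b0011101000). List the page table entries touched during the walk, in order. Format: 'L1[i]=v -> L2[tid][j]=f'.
vaddr = 232 = 0b0011101000
Split: l1_idx=0, l2_idx=7, offset=8

Answer: L1[0]=0 -> L2[0][7]=63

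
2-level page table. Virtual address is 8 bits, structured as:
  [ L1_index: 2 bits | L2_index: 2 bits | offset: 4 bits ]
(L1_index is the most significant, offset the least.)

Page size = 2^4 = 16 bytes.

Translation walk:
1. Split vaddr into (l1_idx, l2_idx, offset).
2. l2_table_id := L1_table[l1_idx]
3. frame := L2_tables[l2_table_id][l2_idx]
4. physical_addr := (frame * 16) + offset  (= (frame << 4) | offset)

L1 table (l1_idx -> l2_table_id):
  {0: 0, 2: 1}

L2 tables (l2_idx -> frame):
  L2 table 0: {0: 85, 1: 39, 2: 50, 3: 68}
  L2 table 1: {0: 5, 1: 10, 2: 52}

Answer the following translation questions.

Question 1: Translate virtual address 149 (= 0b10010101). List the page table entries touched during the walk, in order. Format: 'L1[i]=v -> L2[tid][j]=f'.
vaddr = 149 = 0b10010101
Split: l1_idx=2, l2_idx=1, offset=5

Answer: L1[2]=1 -> L2[1][1]=10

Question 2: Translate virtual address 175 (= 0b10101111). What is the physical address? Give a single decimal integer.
vaddr = 175 = 0b10101111
Split: l1_idx=2, l2_idx=2, offset=15
L1[2] = 1
L2[1][2] = 52
paddr = 52 * 16 + 15 = 847

Answer: 847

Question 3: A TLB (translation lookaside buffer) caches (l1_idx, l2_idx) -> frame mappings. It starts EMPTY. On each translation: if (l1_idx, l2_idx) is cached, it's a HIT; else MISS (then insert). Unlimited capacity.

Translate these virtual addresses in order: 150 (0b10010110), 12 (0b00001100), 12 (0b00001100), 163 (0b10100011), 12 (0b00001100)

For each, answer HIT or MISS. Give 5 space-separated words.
vaddr=150: (2,1) not in TLB -> MISS, insert
vaddr=12: (0,0) not in TLB -> MISS, insert
vaddr=12: (0,0) in TLB -> HIT
vaddr=163: (2,2) not in TLB -> MISS, insert
vaddr=12: (0,0) in TLB -> HIT

Answer: MISS MISS HIT MISS HIT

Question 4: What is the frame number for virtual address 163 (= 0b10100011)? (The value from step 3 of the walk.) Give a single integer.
vaddr = 163: l1_idx=2, l2_idx=2
L1[2] = 1; L2[1][2] = 52

Answer: 52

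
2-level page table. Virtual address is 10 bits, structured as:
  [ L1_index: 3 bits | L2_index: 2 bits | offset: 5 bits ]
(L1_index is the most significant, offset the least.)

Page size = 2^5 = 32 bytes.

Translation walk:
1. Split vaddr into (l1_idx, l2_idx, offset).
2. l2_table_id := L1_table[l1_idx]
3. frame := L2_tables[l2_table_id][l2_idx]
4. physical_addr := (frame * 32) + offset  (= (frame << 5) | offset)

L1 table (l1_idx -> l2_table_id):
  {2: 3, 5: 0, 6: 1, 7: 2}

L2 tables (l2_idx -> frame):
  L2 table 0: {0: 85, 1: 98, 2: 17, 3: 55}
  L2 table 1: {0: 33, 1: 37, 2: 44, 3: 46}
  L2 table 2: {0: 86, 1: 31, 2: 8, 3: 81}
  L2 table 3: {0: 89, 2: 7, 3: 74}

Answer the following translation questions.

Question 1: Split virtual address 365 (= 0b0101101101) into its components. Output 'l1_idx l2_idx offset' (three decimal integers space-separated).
vaddr = 365 = 0b0101101101
  top 3 bits -> l1_idx = 2
  next 2 bits -> l2_idx = 3
  bottom 5 bits -> offset = 13

Answer: 2 3 13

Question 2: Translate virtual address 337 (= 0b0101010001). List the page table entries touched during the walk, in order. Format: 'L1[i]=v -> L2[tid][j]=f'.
vaddr = 337 = 0b0101010001
Split: l1_idx=2, l2_idx=2, offset=17

Answer: L1[2]=3 -> L2[3][2]=7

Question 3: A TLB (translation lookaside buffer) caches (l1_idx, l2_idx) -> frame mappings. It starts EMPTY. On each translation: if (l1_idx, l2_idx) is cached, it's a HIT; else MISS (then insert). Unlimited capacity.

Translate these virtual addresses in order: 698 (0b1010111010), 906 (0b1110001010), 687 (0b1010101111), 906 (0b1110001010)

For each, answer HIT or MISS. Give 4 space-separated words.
Answer: MISS MISS HIT HIT

Derivation:
vaddr=698: (5,1) not in TLB -> MISS, insert
vaddr=906: (7,0) not in TLB -> MISS, insert
vaddr=687: (5,1) in TLB -> HIT
vaddr=906: (7,0) in TLB -> HIT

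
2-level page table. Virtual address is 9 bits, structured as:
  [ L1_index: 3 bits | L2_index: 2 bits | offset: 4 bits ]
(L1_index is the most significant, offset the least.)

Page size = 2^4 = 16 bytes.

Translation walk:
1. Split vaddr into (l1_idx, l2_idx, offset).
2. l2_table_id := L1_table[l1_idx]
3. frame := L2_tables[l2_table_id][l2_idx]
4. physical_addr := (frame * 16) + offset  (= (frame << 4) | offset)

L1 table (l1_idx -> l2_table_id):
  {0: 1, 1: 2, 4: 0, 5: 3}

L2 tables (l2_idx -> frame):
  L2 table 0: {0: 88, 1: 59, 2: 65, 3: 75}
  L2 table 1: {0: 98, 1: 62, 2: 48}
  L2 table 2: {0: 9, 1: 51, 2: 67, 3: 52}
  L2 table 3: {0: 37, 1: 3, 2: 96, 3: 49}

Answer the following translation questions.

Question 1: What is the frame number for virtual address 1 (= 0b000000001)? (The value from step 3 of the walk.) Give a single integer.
Answer: 98

Derivation:
vaddr = 1: l1_idx=0, l2_idx=0
L1[0] = 1; L2[1][0] = 98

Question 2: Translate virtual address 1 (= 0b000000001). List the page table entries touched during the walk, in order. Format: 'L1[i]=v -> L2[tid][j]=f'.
Answer: L1[0]=1 -> L2[1][0]=98

Derivation:
vaddr = 1 = 0b000000001
Split: l1_idx=0, l2_idx=0, offset=1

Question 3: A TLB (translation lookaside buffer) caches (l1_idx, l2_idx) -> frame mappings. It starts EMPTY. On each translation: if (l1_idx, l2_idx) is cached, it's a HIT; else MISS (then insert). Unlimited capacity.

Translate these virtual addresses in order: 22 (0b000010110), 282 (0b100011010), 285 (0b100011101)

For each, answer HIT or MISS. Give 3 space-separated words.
vaddr=22: (0,1) not in TLB -> MISS, insert
vaddr=282: (4,1) not in TLB -> MISS, insert
vaddr=285: (4,1) in TLB -> HIT

Answer: MISS MISS HIT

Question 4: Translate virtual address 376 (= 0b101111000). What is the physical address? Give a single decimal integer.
vaddr = 376 = 0b101111000
Split: l1_idx=5, l2_idx=3, offset=8
L1[5] = 3
L2[3][3] = 49
paddr = 49 * 16 + 8 = 792

Answer: 792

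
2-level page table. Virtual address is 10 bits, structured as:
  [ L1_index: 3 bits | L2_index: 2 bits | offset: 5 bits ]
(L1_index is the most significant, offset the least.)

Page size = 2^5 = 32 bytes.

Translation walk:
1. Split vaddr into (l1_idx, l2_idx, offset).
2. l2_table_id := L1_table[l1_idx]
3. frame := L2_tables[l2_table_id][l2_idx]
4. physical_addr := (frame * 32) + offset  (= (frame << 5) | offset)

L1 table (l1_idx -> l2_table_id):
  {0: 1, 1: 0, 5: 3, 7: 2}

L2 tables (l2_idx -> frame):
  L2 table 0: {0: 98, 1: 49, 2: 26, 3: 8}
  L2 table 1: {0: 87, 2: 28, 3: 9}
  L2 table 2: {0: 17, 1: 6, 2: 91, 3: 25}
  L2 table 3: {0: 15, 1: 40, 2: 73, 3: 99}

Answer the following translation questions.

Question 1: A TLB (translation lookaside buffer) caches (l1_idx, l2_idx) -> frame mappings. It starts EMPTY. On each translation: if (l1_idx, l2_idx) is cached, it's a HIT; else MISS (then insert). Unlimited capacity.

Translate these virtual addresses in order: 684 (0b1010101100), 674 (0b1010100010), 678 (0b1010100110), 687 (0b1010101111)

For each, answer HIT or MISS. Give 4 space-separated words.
Answer: MISS HIT HIT HIT

Derivation:
vaddr=684: (5,1) not in TLB -> MISS, insert
vaddr=674: (5,1) in TLB -> HIT
vaddr=678: (5,1) in TLB -> HIT
vaddr=687: (5,1) in TLB -> HIT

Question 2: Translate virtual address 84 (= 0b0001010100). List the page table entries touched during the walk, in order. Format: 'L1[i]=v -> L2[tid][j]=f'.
Answer: L1[0]=1 -> L2[1][2]=28

Derivation:
vaddr = 84 = 0b0001010100
Split: l1_idx=0, l2_idx=2, offset=20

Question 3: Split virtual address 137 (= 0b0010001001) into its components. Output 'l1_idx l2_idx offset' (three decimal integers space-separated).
Answer: 1 0 9

Derivation:
vaddr = 137 = 0b0010001001
  top 3 bits -> l1_idx = 1
  next 2 bits -> l2_idx = 0
  bottom 5 bits -> offset = 9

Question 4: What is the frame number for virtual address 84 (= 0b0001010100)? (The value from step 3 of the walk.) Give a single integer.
vaddr = 84: l1_idx=0, l2_idx=2
L1[0] = 1; L2[1][2] = 28

Answer: 28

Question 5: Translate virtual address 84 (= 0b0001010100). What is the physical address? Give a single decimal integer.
Answer: 916

Derivation:
vaddr = 84 = 0b0001010100
Split: l1_idx=0, l2_idx=2, offset=20
L1[0] = 1
L2[1][2] = 28
paddr = 28 * 32 + 20 = 916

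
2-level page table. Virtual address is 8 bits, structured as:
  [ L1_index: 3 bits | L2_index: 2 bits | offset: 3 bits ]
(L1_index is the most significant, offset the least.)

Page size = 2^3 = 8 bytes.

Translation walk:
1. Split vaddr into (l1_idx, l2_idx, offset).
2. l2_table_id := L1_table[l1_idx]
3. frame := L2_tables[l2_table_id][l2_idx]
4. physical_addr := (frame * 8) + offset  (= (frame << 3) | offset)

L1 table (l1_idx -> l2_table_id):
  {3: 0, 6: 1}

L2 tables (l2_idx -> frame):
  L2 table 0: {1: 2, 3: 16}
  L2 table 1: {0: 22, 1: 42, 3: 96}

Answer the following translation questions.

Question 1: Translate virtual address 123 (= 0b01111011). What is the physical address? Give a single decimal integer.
vaddr = 123 = 0b01111011
Split: l1_idx=3, l2_idx=3, offset=3
L1[3] = 0
L2[0][3] = 16
paddr = 16 * 8 + 3 = 131

Answer: 131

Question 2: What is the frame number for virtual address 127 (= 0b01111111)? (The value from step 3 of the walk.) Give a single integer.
Answer: 16

Derivation:
vaddr = 127: l1_idx=3, l2_idx=3
L1[3] = 0; L2[0][3] = 16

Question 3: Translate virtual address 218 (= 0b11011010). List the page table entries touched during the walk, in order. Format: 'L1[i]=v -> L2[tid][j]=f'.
vaddr = 218 = 0b11011010
Split: l1_idx=6, l2_idx=3, offset=2

Answer: L1[6]=1 -> L2[1][3]=96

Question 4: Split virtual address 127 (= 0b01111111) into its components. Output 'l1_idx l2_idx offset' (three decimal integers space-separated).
vaddr = 127 = 0b01111111
  top 3 bits -> l1_idx = 3
  next 2 bits -> l2_idx = 3
  bottom 3 bits -> offset = 7

Answer: 3 3 7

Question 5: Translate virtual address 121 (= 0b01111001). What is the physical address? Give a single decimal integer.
vaddr = 121 = 0b01111001
Split: l1_idx=3, l2_idx=3, offset=1
L1[3] = 0
L2[0][3] = 16
paddr = 16 * 8 + 1 = 129

Answer: 129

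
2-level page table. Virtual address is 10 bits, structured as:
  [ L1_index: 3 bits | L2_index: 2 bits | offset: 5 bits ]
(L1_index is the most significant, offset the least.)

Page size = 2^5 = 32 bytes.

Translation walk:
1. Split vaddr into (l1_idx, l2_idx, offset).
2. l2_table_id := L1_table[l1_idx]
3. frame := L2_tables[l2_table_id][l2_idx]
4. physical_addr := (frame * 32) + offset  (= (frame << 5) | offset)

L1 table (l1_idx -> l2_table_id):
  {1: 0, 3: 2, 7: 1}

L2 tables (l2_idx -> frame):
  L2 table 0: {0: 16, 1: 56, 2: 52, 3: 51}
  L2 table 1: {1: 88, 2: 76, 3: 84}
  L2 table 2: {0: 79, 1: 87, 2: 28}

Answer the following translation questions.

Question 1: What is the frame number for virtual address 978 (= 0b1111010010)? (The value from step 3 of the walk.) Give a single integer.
Answer: 76

Derivation:
vaddr = 978: l1_idx=7, l2_idx=2
L1[7] = 1; L2[1][2] = 76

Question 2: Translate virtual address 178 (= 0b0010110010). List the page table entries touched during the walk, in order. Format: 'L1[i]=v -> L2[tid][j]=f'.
Answer: L1[1]=0 -> L2[0][1]=56

Derivation:
vaddr = 178 = 0b0010110010
Split: l1_idx=1, l2_idx=1, offset=18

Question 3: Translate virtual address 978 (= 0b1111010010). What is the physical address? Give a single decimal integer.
Answer: 2450

Derivation:
vaddr = 978 = 0b1111010010
Split: l1_idx=7, l2_idx=2, offset=18
L1[7] = 1
L2[1][2] = 76
paddr = 76 * 32 + 18 = 2450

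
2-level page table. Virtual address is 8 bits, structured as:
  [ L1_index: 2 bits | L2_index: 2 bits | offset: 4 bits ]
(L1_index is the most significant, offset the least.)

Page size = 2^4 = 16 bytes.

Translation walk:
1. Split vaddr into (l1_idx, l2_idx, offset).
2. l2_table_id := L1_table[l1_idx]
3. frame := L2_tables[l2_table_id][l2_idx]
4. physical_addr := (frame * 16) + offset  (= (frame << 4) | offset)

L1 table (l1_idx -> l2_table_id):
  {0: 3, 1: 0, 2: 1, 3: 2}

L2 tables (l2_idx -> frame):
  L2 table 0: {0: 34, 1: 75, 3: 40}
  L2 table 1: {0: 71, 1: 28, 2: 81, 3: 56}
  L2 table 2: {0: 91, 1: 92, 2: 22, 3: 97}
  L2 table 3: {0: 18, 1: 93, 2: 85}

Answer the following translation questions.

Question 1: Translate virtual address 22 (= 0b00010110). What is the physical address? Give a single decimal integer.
Answer: 1494

Derivation:
vaddr = 22 = 0b00010110
Split: l1_idx=0, l2_idx=1, offset=6
L1[0] = 3
L2[3][1] = 93
paddr = 93 * 16 + 6 = 1494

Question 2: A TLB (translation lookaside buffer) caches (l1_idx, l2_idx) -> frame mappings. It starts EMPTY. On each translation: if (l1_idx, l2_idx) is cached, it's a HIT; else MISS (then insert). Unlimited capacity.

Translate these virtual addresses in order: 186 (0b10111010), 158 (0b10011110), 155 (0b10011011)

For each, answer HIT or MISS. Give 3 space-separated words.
Answer: MISS MISS HIT

Derivation:
vaddr=186: (2,3) not in TLB -> MISS, insert
vaddr=158: (2,1) not in TLB -> MISS, insert
vaddr=155: (2,1) in TLB -> HIT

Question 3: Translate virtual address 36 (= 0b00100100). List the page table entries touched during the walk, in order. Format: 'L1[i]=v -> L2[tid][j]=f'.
vaddr = 36 = 0b00100100
Split: l1_idx=0, l2_idx=2, offset=4

Answer: L1[0]=3 -> L2[3][2]=85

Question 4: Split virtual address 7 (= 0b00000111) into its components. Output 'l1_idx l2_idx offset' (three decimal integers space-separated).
vaddr = 7 = 0b00000111
  top 2 bits -> l1_idx = 0
  next 2 bits -> l2_idx = 0
  bottom 4 bits -> offset = 7

Answer: 0 0 7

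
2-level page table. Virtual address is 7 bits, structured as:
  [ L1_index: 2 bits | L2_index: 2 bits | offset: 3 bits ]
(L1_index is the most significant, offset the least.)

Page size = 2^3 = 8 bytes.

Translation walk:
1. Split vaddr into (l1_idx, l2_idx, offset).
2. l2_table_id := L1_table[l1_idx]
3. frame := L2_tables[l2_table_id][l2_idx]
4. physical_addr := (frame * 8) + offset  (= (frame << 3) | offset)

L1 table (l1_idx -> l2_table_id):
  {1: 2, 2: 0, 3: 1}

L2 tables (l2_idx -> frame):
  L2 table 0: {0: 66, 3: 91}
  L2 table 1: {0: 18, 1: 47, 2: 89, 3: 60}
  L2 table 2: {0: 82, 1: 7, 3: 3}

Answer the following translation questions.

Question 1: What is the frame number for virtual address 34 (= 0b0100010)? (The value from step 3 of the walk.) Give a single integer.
vaddr = 34: l1_idx=1, l2_idx=0
L1[1] = 2; L2[2][0] = 82

Answer: 82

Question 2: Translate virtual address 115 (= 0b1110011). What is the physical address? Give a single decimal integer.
Answer: 715

Derivation:
vaddr = 115 = 0b1110011
Split: l1_idx=3, l2_idx=2, offset=3
L1[3] = 1
L2[1][2] = 89
paddr = 89 * 8 + 3 = 715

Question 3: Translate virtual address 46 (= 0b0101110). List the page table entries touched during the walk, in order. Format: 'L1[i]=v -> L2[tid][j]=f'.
Answer: L1[1]=2 -> L2[2][1]=7

Derivation:
vaddr = 46 = 0b0101110
Split: l1_idx=1, l2_idx=1, offset=6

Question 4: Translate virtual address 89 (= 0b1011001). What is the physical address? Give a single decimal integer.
vaddr = 89 = 0b1011001
Split: l1_idx=2, l2_idx=3, offset=1
L1[2] = 0
L2[0][3] = 91
paddr = 91 * 8 + 1 = 729

Answer: 729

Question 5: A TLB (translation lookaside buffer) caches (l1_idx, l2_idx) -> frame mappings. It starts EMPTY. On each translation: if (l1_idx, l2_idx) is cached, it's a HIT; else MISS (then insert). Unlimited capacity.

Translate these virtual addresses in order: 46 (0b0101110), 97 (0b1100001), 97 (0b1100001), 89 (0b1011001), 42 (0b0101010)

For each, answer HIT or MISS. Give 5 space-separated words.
Answer: MISS MISS HIT MISS HIT

Derivation:
vaddr=46: (1,1) not in TLB -> MISS, insert
vaddr=97: (3,0) not in TLB -> MISS, insert
vaddr=97: (3,0) in TLB -> HIT
vaddr=89: (2,3) not in TLB -> MISS, insert
vaddr=42: (1,1) in TLB -> HIT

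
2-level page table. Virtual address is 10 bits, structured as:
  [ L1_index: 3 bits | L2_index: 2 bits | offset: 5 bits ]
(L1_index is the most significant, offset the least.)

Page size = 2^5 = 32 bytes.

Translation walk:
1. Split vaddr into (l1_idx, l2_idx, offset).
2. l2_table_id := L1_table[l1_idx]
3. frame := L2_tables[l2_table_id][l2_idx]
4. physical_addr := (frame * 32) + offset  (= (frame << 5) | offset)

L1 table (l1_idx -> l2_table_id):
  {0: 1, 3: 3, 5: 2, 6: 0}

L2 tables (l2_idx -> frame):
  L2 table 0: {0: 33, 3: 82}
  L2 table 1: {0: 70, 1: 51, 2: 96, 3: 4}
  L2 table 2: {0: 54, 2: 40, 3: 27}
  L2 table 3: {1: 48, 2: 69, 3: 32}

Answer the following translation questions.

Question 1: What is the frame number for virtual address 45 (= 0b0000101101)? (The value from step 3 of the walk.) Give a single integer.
Answer: 51

Derivation:
vaddr = 45: l1_idx=0, l2_idx=1
L1[0] = 1; L2[1][1] = 51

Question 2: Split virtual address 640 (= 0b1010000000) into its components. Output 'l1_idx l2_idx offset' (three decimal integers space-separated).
Answer: 5 0 0

Derivation:
vaddr = 640 = 0b1010000000
  top 3 bits -> l1_idx = 5
  next 2 bits -> l2_idx = 0
  bottom 5 bits -> offset = 0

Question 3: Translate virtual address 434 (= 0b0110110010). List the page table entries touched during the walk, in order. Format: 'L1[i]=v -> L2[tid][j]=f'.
Answer: L1[3]=3 -> L2[3][1]=48

Derivation:
vaddr = 434 = 0b0110110010
Split: l1_idx=3, l2_idx=1, offset=18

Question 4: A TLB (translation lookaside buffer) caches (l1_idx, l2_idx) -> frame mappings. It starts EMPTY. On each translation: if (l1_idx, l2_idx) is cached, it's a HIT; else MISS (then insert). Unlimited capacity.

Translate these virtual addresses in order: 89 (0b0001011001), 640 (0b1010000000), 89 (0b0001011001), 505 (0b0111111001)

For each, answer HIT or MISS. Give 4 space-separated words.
Answer: MISS MISS HIT MISS

Derivation:
vaddr=89: (0,2) not in TLB -> MISS, insert
vaddr=640: (5,0) not in TLB -> MISS, insert
vaddr=89: (0,2) in TLB -> HIT
vaddr=505: (3,3) not in TLB -> MISS, insert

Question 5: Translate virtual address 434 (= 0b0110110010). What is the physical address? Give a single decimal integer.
vaddr = 434 = 0b0110110010
Split: l1_idx=3, l2_idx=1, offset=18
L1[3] = 3
L2[3][1] = 48
paddr = 48 * 32 + 18 = 1554

Answer: 1554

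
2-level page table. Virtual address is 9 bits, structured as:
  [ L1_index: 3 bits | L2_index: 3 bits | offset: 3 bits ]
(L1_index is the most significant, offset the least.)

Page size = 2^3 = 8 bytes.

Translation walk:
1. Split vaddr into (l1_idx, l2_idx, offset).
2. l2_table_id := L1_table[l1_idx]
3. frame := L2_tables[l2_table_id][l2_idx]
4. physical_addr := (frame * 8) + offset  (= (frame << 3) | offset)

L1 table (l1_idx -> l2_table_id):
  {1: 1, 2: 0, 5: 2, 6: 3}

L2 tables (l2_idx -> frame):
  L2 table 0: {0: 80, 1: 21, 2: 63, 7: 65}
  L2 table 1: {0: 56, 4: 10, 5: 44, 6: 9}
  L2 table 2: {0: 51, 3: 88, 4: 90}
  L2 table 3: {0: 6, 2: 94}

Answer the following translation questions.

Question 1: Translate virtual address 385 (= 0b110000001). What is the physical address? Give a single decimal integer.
vaddr = 385 = 0b110000001
Split: l1_idx=6, l2_idx=0, offset=1
L1[6] = 3
L2[3][0] = 6
paddr = 6 * 8 + 1 = 49

Answer: 49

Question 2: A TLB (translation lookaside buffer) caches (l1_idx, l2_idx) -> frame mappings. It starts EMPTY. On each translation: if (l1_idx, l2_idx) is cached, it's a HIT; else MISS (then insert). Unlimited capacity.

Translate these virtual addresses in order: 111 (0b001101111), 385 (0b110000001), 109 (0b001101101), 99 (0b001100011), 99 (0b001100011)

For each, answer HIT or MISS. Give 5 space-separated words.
vaddr=111: (1,5) not in TLB -> MISS, insert
vaddr=385: (6,0) not in TLB -> MISS, insert
vaddr=109: (1,5) in TLB -> HIT
vaddr=99: (1,4) not in TLB -> MISS, insert
vaddr=99: (1,4) in TLB -> HIT

Answer: MISS MISS HIT MISS HIT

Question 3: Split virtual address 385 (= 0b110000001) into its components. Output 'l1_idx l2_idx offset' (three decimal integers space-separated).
vaddr = 385 = 0b110000001
  top 3 bits -> l1_idx = 6
  next 3 bits -> l2_idx = 0
  bottom 3 bits -> offset = 1

Answer: 6 0 1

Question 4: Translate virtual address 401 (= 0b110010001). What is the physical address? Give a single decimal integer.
vaddr = 401 = 0b110010001
Split: l1_idx=6, l2_idx=2, offset=1
L1[6] = 3
L2[3][2] = 94
paddr = 94 * 8 + 1 = 753

Answer: 753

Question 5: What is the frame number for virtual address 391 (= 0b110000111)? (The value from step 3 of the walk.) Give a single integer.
Answer: 6

Derivation:
vaddr = 391: l1_idx=6, l2_idx=0
L1[6] = 3; L2[3][0] = 6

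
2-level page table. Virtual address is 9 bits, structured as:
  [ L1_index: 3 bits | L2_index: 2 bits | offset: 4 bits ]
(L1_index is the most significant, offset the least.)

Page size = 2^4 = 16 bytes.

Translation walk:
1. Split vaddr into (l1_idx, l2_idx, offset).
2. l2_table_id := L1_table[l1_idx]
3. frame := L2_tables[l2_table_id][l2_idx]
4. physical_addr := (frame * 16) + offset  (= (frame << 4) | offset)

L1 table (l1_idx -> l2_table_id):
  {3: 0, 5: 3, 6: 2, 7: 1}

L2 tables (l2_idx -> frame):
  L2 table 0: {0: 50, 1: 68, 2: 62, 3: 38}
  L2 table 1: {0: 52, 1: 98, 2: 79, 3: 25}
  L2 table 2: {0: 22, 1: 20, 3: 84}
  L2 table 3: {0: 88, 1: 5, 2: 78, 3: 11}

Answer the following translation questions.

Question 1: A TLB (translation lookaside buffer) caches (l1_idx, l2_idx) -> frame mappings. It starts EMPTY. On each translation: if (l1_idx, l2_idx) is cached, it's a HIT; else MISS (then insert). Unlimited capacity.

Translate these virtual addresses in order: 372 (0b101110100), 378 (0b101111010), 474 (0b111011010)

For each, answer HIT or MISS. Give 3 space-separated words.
vaddr=372: (5,3) not in TLB -> MISS, insert
vaddr=378: (5,3) in TLB -> HIT
vaddr=474: (7,1) not in TLB -> MISS, insert

Answer: MISS HIT MISS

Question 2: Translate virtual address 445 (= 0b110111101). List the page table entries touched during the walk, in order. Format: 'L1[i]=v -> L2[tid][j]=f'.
vaddr = 445 = 0b110111101
Split: l1_idx=6, l2_idx=3, offset=13

Answer: L1[6]=2 -> L2[2][3]=84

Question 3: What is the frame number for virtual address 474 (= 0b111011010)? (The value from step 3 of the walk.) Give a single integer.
vaddr = 474: l1_idx=7, l2_idx=1
L1[7] = 1; L2[1][1] = 98

Answer: 98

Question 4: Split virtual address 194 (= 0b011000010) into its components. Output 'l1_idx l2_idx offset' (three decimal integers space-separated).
Answer: 3 0 2

Derivation:
vaddr = 194 = 0b011000010
  top 3 bits -> l1_idx = 3
  next 2 bits -> l2_idx = 0
  bottom 4 bits -> offset = 2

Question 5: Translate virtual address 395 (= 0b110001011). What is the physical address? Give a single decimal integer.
Answer: 363

Derivation:
vaddr = 395 = 0b110001011
Split: l1_idx=6, l2_idx=0, offset=11
L1[6] = 2
L2[2][0] = 22
paddr = 22 * 16 + 11 = 363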